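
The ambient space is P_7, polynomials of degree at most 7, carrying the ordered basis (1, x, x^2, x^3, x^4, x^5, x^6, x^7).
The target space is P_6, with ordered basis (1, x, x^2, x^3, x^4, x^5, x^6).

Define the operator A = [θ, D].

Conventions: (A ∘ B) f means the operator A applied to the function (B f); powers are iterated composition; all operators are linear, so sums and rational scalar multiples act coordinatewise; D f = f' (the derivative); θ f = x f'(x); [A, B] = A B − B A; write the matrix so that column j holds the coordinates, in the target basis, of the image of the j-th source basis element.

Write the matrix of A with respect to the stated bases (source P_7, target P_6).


the matrix is [[0, -1, 0, 0, 0, 0, 0, 0]; [0, 0, -2, 0, 0, 0, 0, 0]; [0, 0, 0, -3, 0, 0, 0, 0]; [0, 0, 0, 0, -4, 0, 0, 0]; [0, 0, 0, 0, 0, -5, 0, 0]; [0, 0, 0, 0, 0, 0, -6, 0]; [0, 0, 0, 0, 0, 0, 0, -7]] (rows listed top to bottom)

image of 1: 0
image of x: -1
image of x^2: -2x
image of x^3: -3x^2
image of x^4: -4x^3
image of x^5: -5x^4
image of x^6: -6x^5
image of x^7: -7x^6
each image's coordinates form column j of the matrix


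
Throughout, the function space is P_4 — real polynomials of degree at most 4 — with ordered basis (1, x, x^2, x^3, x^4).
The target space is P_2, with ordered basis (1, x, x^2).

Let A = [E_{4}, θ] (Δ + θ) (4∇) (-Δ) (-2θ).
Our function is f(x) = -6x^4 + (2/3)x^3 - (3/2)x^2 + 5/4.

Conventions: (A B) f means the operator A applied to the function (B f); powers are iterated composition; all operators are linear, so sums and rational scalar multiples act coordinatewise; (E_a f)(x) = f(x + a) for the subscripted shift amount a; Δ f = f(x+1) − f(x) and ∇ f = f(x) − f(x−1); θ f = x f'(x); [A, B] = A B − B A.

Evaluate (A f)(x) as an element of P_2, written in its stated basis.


the image equals g(x) = -36864x - 165504

θ f = -24x^4 + 2x^3 - 3x^2
(-2θ) f = 48x^4 - 4x^3 + 6x^2
Δ (-2θ) f = 192x^3 + 276x^2 + 192x + 50
(-Δ) (-2θ) f = -192x^3 - 276x^2 - 192x - 50
∇ (-Δ) (-2θ) f = -576x^2 + 24x - 108
(4∇) (-Δ) (-2θ) f = -2304x^2 + 96x - 432
Δ ((4∇) (-Δ) (-2θ)) f = -4608x - 2208
θ ((4∇) (-Δ) (-2θ)) f = -4608x^2 + 96x
(Δ + θ) ((4∇) (-Δ) (-2θ)) f = -4608x^2 - 4512x - 2208
θ (Δ + θ) ((4∇) (-Δ) (-2θ)) f = -9216x^2 - 4512x
E_{4} θ (Δ + θ) ((4∇) (-Δ) (-2θ)) f = -9216x^2 - 78240x - 165504
E_{4} (Δ + θ) ((4∇) (-Δ) (-2θ)) f = -4608x^2 - 41376x - 93984
θ E_{4} (Δ + θ) ((4∇) (-Δ) (-2θ)) f = -9216x^2 - 41376x
[E_{4}, θ] (Δ + θ) ((4∇) (-Δ) (-2θ)) f = -36864x - 165504


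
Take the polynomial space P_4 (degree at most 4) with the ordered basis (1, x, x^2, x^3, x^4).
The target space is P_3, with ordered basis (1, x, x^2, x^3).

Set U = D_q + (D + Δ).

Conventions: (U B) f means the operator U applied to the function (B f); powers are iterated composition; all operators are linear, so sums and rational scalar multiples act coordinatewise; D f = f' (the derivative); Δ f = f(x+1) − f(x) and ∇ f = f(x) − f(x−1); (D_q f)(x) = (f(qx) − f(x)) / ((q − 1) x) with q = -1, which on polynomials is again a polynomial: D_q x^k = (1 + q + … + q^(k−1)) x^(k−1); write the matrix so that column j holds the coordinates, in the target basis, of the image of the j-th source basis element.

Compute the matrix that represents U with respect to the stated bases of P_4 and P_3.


image of 1: 0
image of x: 3
image of x^2: 4x + 1
image of x^3: 7x^2 + 3x + 1
image of x^4: 8x^3 + 6x^2 + 4x + 1
each image's coordinates form column j of the matrix

the matrix is [[0, 3, 1, 1, 1]; [0, 0, 4, 3, 4]; [0, 0, 0, 7, 6]; [0, 0, 0, 0, 8]] (rows listed top to bottom)


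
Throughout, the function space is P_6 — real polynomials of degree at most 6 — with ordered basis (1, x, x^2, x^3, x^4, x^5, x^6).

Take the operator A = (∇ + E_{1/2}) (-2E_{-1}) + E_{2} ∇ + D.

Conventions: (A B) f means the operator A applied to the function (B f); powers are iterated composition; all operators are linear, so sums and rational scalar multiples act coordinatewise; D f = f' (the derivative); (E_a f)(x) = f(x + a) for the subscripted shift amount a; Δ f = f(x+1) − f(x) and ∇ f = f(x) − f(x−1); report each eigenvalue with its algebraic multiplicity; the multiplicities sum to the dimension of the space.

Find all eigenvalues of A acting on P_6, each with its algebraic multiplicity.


image of 1: -2
image of x: -2x + 1
image of x^2: -2x^2 + 2x + 17/2
image of x^3: -2x^3 + 3x^2 + (51/2)x - 27/4
image of x^4: -2x^4 + 4x^3 + 51x^2 - 27x + 359/8
image of x^5: -2x^5 + 5x^4 + 85x^3 - (135/2)x^2 + (1795/8)x - 495/16
image of x^6: -2x^6 + 6x^5 + (255/2)x^4 - 135x^3 + (5385/8)x^2 - (1485/8)x + 6047/32
the matrix is upper triangular; its diagonal is (-2, -2, -2, -2, -2, -2, -2)
for a triangular matrix the eigenvalues are the diagonal entries, with algebraic multiplicity their repetition count

λ = -2 (multiplicity 7)


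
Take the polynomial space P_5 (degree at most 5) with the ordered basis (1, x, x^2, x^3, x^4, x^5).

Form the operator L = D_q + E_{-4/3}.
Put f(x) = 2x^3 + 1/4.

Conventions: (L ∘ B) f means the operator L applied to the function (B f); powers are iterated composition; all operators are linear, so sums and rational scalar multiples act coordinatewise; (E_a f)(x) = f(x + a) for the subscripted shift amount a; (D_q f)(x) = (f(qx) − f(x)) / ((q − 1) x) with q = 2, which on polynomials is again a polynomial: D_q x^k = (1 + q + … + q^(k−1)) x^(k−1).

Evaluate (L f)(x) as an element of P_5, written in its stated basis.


D_q f = 14x^2
E_{-4/3} f = 2x^3 - 8x^2 + (32/3)x - 485/108
(D_q + E_{-4/3}) f = 2x^3 + 6x^2 + (32/3)x - 485/108

the result is g(x) = 2x^3 + 6x^2 + (32/3)x - 485/108


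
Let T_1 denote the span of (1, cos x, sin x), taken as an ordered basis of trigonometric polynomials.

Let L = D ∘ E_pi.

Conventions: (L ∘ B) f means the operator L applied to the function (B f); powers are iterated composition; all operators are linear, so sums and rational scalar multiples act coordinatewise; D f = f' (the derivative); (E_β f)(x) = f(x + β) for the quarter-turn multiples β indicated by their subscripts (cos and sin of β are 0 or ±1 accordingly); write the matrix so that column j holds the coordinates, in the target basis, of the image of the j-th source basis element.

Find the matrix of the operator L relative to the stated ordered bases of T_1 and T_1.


image of 1: 0
image of cos x: sin x
image of sin x: -cos x
each image's coordinates form column j of the matrix

the matrix is [[0, 0, 0]; [0, 0, -1]; [0, 1, 0]] (rows listed top to bottom)


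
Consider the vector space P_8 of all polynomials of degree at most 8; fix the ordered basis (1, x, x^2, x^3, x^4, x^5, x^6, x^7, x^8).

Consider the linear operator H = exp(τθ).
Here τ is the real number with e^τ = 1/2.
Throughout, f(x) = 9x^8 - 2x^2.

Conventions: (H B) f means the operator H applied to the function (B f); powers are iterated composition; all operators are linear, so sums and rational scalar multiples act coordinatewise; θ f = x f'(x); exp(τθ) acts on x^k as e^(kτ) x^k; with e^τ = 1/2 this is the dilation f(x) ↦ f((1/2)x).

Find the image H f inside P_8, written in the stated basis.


the result is g(x) = (9/256)x^8 - (1/2)x^2

exp(τθ) x^k = e^(kτ) x^k; with e^τ = 1/2 this sends x^k to (1/2)^k x^k
x^2 ↦ 1/4 x^2
x^8 ↦ 1/256 x^8
applying this coordinatewise to f: exp(τθ) f = (9/256)x^8 - (1/2)x^2


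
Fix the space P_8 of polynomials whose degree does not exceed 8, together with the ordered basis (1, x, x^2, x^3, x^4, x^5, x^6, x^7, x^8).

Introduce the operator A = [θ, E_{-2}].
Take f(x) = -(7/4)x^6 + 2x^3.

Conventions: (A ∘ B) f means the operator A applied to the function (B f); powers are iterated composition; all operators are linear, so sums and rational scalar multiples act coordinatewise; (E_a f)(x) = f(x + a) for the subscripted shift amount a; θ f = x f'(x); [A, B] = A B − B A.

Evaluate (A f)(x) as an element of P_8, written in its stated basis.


E_{-2} f = -(7/4)x^6 + 21x^5 - 105x^4 + 282x^3 - 432x^2 + 360x - 128
θ E_{-2} f = -(21/2)x^6 + 105x^5 - 420x^4 + 846x^3 - 864x^2 + 360x
θ f = -(21/2)x^6 + 6x^3
E_{-2} θ f = -(21/2)x^6 + 126x^5 - 630x^4 + 1686x^3 - 2556x^2 + 2088x - 720
[θ, E_{-2}] f = -21x^5 + 210x^4 - 840x^3 + 1692x^2 - 1728x + 720

the result is g(x) = -21x^5 + 210x^4 - 840x^3 + 1692x^2 - 1728x + 720


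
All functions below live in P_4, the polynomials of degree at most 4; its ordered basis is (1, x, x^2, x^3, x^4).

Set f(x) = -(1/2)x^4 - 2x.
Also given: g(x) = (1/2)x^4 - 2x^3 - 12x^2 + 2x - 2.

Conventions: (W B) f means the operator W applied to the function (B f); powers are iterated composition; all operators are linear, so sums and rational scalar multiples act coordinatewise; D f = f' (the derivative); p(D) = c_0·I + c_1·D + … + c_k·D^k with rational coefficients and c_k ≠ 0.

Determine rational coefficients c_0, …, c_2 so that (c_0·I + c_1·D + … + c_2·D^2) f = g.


c_0 = -1, c_1 = 1, c_2 = 2

D^0 f = -(1/2)x^4 - 2x
D^1 f = -2x^3 - 2
D^2 f = -6x^2
matching coefficients of g against c_0 f + c_1 Df + … from the top degree down determines the c_i
solution: c_0 = -1, c_1 = 1, c_2 = 2


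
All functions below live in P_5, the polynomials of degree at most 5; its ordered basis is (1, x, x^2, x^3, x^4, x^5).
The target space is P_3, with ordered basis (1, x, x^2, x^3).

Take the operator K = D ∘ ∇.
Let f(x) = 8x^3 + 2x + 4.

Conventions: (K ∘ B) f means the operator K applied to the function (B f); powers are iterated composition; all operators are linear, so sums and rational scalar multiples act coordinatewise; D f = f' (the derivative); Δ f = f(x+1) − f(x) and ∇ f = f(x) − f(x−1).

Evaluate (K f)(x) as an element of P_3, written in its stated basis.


∇ f = 24x^2 - 24x + 10
D ∇ f = 48x - 24

the image equals g(x) = 48x - 24


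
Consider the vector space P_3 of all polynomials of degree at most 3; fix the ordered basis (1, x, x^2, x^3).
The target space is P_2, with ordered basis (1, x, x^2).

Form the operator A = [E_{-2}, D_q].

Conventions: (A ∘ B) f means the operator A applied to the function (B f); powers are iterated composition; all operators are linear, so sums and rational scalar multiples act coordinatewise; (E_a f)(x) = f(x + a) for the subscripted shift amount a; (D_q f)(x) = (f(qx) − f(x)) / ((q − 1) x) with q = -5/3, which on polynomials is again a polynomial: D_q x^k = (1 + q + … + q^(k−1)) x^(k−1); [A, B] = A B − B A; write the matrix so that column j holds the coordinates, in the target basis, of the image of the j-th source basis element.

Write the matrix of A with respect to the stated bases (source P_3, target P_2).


the matrix is [[0, 0, 16/3, -32/9]; [0, 0, 0, -112/9]; [0, 0, 0, 0]] (rows listed top to bottom)

image of 1: 0
image of x: 0
image of x^2: 16/3
image of x^3: -(112/9)x - 32/9
each image's coordinates form column j of the matrix


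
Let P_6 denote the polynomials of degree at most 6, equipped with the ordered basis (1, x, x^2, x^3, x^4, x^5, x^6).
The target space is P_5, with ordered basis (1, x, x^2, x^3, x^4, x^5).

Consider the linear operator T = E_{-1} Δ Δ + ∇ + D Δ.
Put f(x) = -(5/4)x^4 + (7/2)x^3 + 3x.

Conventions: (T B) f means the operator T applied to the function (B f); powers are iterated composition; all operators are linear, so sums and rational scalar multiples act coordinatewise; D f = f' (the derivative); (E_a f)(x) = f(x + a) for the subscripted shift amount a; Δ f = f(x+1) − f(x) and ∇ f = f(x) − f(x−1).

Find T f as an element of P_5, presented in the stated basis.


Δ f = -5x^3 + 3x^2 + (11/2)x + 21/4
Δ Δ f = -15x^2 - 9x + 7/2
E_{-1} Δ Δ f = -15x^2 + 21x - 5/2
∇ f = -5x^3 + 18x^2 - (31/2)x + 31/4
Δ f = -5x^3 + 3x^2 + (11/2)x + 21/4
D Δ f = -15x^2 + 6x + 11/2
(E_{-1} Δ Δ + ∇ + D Δ) f = -5x^3 - 12x^2 + (23/2)x + 43/4

the result is g(x) = -5x^3 - 12x^2 + (23/2)x + 43/4


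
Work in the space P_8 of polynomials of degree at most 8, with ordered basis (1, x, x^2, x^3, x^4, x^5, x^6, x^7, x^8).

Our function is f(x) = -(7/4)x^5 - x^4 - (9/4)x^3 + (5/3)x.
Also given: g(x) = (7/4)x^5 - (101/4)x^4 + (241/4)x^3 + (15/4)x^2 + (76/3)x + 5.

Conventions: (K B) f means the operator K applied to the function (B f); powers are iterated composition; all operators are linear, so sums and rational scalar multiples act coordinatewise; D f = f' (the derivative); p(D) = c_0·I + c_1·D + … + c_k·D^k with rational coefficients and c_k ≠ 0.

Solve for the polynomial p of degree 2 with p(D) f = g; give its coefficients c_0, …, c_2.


c_0 = -1, c_1 = 3, c_2 = -2

D^0 f = -(7/4)x^5 - x^4 - (9/4)x^3 + (5/3)x
D^1 f = -(35/4)x^4 - 4x^3 - (27/4)x^2 + 5/3
D^2 f = -35x^3 - 12x^2 - (27/2)x
matching coefficients of g against c_0 f + c_1 Df + … from the top degree down determines the c_i
solution: c_0 = -1, c_1 = 3, c_2 = -2


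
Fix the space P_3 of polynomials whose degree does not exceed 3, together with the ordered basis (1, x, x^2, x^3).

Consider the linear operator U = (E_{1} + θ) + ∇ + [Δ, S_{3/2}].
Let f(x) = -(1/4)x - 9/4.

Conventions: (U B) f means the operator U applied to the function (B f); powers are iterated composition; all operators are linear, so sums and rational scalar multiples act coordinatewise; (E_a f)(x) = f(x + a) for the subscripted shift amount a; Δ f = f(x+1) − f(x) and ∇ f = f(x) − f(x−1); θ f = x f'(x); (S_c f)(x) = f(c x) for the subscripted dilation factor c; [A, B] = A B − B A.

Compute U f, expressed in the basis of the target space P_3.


E_{1} f = -(1/4)x - 5/2
θ f = -(1/4)x
(E_{1} + θ) f = -(1/2)x - 5/2
∇ f = -1/4
S_{3/2} f = -(3/8)x - 9/4
Δ S_{3/2} f = -3/8
Δ f = -1/4
S_{3/2} Δ f = -1/4
[Δ, S_{3/2}] f = -1/8
((E_{1} + θ) + ∇ + [Δ, S_{3/2}]) f = -(1/2)x - 23/8

the result is g(x) = -(1/2)x - 23/8


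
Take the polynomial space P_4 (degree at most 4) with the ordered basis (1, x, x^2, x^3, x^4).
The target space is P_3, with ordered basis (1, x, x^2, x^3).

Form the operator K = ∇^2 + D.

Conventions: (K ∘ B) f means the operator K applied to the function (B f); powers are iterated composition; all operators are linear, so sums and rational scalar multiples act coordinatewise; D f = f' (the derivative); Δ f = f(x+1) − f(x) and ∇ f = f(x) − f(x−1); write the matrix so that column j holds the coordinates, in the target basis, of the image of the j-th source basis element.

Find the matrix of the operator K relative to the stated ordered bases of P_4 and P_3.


the matrix is [[0, 1, 2, -6, 14]; [0, 0, 2, 6, -24]; [0, 0, 0, 3, 12]; [0, 0, 0, 0, 4]] (rows listed top to bottom)

image of 1: 0
image of x: 1
image of x^2: 2x + 2
image of x^3: 3x^2 + 6x - 6
image of x^4: 4x^3 + 12x^2 - 24x + 14
each image's coordinates form column j of the matrix


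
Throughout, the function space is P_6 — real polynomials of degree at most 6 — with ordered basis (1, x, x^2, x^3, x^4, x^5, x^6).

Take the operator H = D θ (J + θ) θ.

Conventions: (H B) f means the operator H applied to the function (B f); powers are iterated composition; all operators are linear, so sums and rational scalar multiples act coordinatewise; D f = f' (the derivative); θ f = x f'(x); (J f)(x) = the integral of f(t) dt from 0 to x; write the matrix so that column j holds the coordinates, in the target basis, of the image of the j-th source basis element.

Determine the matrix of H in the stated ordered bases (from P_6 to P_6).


the matrix is [[0, 1, 0, 0, 0, 0, 0]; [0, 2, 16, 0, 0, 0, 0]; [0, 0, 6, 81, 0, 0, 0]; [0, 0, 0, 12, 256, 0, 0]; [0, 0, 0, 0, 20, 625, 0]; [0, 0, 0, 0, 0, 30, 1296]; [0, 0, 0, 0, 0, 0, 42]] (rows listed top to bottom)

image of 1: 0
image of x: 2x + 1
image of x^2: 6x^2 + 16x
image of x^3: 12x^3 + 81x^2
image of x^4: 20x^4 + 256x^3
image of x^5: 30x^5 + 625x^4
image of x^6: 42x^6 + 1296x^5
each image's coordinates form column j of the matrix


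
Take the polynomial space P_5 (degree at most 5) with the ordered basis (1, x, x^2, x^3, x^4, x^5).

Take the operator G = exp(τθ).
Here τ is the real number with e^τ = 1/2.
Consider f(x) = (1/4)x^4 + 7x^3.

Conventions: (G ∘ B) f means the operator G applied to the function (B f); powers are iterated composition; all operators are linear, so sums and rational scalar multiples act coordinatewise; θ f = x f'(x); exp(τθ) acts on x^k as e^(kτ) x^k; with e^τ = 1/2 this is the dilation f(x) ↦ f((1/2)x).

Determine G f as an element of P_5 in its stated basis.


exp(τθ) x^k = e^(kτ) x^k; with e^τ = 1/2 this sends x^k to (1/2)^k x^k
x^3 ↦ 1/8 x^3
x^4 ↦ 1/16 x^4
applying this coordinatewise to f: exp(τθ) f = (1/64)x^4 + (7/8)x^3

g(x) = (1/64)x^4 + (7/8)x^3


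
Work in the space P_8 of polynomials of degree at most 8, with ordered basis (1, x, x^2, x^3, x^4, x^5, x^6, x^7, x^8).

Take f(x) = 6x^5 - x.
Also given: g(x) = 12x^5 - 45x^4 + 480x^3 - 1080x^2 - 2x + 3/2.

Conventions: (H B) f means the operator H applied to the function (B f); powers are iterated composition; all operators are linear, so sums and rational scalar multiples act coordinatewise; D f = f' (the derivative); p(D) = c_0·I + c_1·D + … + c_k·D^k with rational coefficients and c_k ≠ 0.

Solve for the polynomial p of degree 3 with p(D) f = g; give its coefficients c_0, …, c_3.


D^0 f = 6x^5 - x
D^1 f = 30x^4 - 1
D^2 f = 120x^3
D^3 f = 360x^2
matching coefficients of g against c_0 f + c_1 Df + … from the top degree down determines the c_i
solution: c_0 = 2, c_1 = -3/2, c_2 = 4, c_3 = -3

p(D) = 2·I − (3/2)·D + 4·D^2 − 3·D^3, i.e. c_0 = 2, c_1 = -3/2, c_2 = 4, c_3 = -3


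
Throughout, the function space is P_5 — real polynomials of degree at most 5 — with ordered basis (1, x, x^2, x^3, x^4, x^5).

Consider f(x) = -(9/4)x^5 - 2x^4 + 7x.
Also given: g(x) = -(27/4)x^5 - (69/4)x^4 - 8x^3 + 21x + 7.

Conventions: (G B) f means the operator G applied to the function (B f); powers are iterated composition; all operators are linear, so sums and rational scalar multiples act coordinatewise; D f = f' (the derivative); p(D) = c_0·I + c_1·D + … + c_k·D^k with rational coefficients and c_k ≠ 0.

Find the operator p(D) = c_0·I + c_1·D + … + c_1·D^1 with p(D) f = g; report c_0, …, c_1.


p(D) = 3·I + D, i.e. c_0 = 3, c_1 = 1

D^0 f = -(9/4)x^5 - 2x^4 + 7x
D^1 f = -(45/4)x^4 - 8x^3 + 7
matching coefficients of g against c_0 f + c_1 Df + … from the top degree down determines the c_i
solution: c_0 = 3, c_1 = 1


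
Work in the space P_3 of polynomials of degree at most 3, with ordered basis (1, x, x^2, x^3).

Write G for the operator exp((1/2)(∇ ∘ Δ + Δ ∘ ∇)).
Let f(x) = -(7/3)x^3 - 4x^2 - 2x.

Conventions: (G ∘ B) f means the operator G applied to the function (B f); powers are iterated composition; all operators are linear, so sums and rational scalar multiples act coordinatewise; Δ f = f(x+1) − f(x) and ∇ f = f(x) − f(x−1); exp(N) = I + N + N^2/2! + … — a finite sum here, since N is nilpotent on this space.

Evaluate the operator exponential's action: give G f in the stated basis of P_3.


order-1 term: -14x - 8
the series for exp((1/2)(∇ ∘ Δ + Δ ∘ ∇)) f terminates at order 1
exp((1/2)(∇ ∘ Δ + Δ ∘ ∇)) f = -(7/3)x^3 - 4x^2 - 16x - 8

g(x) = -(7/3)x^3 - 4x^2 - 16x - 8


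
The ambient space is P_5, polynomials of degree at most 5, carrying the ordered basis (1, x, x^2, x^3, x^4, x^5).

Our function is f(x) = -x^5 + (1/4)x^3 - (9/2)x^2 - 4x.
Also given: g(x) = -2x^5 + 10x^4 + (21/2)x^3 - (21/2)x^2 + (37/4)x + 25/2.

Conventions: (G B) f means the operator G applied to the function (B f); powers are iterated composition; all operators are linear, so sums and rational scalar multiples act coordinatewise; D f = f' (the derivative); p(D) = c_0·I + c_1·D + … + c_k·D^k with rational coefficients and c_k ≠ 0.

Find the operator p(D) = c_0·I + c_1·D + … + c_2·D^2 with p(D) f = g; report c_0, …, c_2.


D^0 f = -x^5 + (1/4)x^3 - (9/2)x^2 - 4x
D^1 f = -5x^4 + (3/4)x^2 - 9x - 4
D^2 f = -20x^3 + (3/2)x - 9
matching coefficients of g against c_0 f + c_1 Df + … from the top degree down determines the c_i
solution: c_0 = 2, c_1 = -2, c_2 = -1/2

c_0 = 2, c_1 = -2, c_2 = -1/2


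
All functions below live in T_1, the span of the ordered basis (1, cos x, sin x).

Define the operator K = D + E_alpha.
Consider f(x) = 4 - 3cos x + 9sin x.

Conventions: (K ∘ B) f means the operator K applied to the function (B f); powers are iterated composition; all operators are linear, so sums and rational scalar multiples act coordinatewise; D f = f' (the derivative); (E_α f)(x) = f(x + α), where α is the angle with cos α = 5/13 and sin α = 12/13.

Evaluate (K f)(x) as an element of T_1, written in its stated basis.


the image equals g(x) = 4 + (210/13)cos x + (120/13)sin x

D f = 9cos x + 3sin x
E_alpha f = 4 + (93/13)cos x + (81/13)sin x
(D + E_alpha) f = 4 + (210/13)cos x + (120/13)sin x


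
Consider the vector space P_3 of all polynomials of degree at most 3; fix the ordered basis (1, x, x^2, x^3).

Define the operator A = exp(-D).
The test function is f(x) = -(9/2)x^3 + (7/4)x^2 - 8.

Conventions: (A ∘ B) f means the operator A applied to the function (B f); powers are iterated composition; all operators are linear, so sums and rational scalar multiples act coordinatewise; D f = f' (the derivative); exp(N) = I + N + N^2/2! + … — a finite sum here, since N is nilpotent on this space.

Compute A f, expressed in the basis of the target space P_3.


order-1 term: (27/2)x^2 - (7/2)x
order-2 term: -(27/2)x + 7/4
order-3 term: 9/2
the series for exp(-D) f terminates at order 3
exp(-D) f = -(9/2)x^3 + (61/4)x^2 - 17x - 7/4

the result is g(x) = -(9/2)x^3 + (61/4)x^2 - 17x - 7/4


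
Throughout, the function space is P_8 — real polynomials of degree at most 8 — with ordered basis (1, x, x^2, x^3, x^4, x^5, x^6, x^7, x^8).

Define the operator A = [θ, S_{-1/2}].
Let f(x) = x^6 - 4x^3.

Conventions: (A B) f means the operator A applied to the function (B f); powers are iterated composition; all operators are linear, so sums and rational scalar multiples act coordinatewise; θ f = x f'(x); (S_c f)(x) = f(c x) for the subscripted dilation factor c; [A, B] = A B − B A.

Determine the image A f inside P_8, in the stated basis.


the image equals g(x) = 0

S_{-1/2} f = (1/64)x^6 + (1/2)x^3
θ S_{-1/2} f = (3/32)x^6 + (3/2)x^3
θ f = 6x^6 - 12x^3
S_{-1/2} θ f = (3/32)x^6 + (3/2)x^3
[θ, S_{-1/2}] f = 0


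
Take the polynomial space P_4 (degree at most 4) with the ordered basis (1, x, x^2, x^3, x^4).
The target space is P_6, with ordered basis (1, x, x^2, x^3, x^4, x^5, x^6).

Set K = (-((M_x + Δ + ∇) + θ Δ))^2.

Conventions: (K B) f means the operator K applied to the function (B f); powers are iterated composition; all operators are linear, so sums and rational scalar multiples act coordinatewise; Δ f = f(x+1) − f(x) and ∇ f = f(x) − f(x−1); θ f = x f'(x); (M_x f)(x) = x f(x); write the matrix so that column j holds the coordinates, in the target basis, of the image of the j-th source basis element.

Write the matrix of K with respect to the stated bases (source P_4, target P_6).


image of 1: x^2 + 2
image of x: x^3 + 8x
image of x^2: x^4 + 18x^2 + 3x + 14
image of x^3: x^5 + 32x^3 + 15x^2 + 86x + 6
image of x^4: x^6 + 50x^4 + 42x^3 + 292x^2 + 137x + 66
each image's coordinates form column j of the matrix

the matrix is [[2, 0, 14, 6, 66]; [0, 8, 3, 86, 137]; [1, 0, 18, 15, 292]; [0, 1, 0, 32, 42]; [0, 0, 1, 0, 50]; [0, 0, 0, 1, 0]; [0, 0, 0, 0, 1]] (rows listed top to bottom)


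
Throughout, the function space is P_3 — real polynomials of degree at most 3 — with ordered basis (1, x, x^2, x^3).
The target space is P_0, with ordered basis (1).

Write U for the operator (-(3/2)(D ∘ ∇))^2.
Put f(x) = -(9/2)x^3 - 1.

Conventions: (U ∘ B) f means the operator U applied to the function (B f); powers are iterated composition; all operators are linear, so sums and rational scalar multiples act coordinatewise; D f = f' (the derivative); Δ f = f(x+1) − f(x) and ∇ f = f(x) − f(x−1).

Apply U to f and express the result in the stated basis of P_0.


∇ f = -(27/2)x^2 + (27/2)x - 9/2
D ∇ f = -27x + 27/2
(-(3/2)(D ∘ ∇)) f = (81/2)x - 81/4
∇ (-(3/2)(D ∘ ∇)) f = 81/2
D ∇ (-(3/2)(D ∘ ∇)) f = 0
(-(3/2)(D ∘ ∇)) (-(3/2)(D ∘ ∇)) f = 0

the result is g(x) = 0


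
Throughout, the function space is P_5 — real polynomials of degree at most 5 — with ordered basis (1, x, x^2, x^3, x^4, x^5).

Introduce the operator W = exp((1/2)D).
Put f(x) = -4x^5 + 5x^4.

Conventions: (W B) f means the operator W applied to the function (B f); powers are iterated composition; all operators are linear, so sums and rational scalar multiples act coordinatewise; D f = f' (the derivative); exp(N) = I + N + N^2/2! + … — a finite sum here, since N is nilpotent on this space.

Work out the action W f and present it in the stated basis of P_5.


order-1 term: -10x^4 + 10x^3
order-2 term: -10x^3 + (15/2)x^2
order-3 term: -5x^2 + (5/2)x
order-4 term: -(5/4)x + 5/16
order-5 term: -1/8
the series for exp((1/2)D) f terminates at order 5
exp((1/2)D) f = -4x^5 - 5x^4 + (5/2)x^2 + (5/4)x + 3/16

the result is g(x) = -4x^5 - 5x^4 + (5/2)x^2 + (5/4)x + 3/16


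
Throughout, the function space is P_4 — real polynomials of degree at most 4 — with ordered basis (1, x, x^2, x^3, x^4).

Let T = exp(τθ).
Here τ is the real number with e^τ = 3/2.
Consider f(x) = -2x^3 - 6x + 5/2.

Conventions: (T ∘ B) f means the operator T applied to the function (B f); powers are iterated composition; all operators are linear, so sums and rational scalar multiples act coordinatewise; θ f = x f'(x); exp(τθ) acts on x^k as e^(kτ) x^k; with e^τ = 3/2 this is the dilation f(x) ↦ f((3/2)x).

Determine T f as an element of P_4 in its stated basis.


the result is g(x) = -(27/4)x^3 - 9x + 5/2

exp(τθ) x^k = e^(kτ) x^k; with e^τ = 3/2 this sends x^k to (3/2)^k x^k
x ↦ 3/2 x
x^3 ↦ 27/8 x^3
applying this coordinatewise to f: exp(τθ) f = -(27/4)x^3 - 9x + 5/2


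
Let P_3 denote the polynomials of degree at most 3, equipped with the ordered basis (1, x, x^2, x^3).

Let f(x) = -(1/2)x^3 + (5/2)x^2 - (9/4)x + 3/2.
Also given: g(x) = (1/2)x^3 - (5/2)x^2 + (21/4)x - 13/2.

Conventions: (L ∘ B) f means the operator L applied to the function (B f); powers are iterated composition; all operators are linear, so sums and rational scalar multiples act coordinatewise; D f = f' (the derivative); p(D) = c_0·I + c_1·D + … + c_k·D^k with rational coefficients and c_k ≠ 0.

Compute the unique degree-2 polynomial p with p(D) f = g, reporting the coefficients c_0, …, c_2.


D^0 f = -(1/2)x^3 + (5/2)x^2 - (9/4)x + 3/2
D^1 f = -(3/2)x^2 + 5x - 9/4
D^2 f = -3x + 5
matching coefficients of g against c_0 f + c_1 Df + … from the top degree down determines the c_i
solution: c_0 = -1, c_1 = 0, c_2 = -1

c_0 = -1, c_1 = 0, c_2 = -1


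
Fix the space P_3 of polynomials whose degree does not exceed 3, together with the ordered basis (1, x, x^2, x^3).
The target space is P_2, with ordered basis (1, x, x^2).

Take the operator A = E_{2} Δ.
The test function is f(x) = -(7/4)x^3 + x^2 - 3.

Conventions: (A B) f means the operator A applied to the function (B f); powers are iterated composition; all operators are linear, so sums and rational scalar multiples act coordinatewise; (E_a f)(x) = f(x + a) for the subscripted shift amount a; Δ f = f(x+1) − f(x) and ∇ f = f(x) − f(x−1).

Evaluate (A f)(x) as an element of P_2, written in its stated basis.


the image equals g(x) = -(21/4)x^2 - (97/4)x - 113/4

Δ f = -(21/4)x^2 - (13/4)x - 3/4
E_{2} Δ f = -(21/4)x^2 - (97/4)x - 113/4


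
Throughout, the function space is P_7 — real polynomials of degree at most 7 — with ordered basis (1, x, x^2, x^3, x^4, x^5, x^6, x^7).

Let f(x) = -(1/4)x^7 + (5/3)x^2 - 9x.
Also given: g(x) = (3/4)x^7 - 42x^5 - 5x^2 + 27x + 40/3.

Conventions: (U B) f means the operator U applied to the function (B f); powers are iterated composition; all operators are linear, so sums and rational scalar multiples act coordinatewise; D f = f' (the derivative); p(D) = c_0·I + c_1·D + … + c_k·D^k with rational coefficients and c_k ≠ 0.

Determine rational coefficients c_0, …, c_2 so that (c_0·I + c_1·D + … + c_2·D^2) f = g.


D^0 f = -(1/4)x^7 + (5/3)x^2 - 9x
D^1 f = -(7/4)x^6 + (10/3)x - 9
D^2 f = -(21/2)x^5 + 10/3
matching coefficients of g against c_0 f + c_1 Df + … from the top degree down determines the c_i
solution: c_0 = -3, c_1 = 0, c_2 = 4

p(D) = -3·I + 4·D^2, i.e. c_0 = -3, c_1 = 0, c_2 = 4


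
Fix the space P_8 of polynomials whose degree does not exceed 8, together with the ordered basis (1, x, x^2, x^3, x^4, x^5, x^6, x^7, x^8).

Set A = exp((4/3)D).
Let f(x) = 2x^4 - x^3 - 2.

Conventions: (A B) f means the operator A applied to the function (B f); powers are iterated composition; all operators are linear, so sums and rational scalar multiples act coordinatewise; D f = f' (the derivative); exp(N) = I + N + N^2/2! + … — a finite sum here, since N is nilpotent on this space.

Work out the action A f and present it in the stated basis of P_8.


the result is g(x) = 2x^4 + (29/3)x^3 + (52/3)x^2 + (368/27)x + 158/81

order-1 term: (32/3)x^3 - 4x^2
order-2 term: (64/3)x^2 - (16/3)x
order-3 term: (512/27)x - 64/27
order-4 term: 512/81
the series for exp((4/3)D) f terminates at order 4
exp((4/3)D) f = 2x^4 + (29/3)x^3 + (52/3)x^2 + (368/27)x + 158/81


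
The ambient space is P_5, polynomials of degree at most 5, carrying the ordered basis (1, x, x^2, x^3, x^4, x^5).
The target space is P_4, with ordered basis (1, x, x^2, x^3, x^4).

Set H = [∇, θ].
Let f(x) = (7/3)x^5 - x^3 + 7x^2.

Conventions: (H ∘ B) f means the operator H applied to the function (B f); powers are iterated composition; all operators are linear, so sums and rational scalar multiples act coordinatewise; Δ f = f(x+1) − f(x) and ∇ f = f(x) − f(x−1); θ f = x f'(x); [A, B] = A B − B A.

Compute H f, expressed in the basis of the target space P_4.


θ f = (35/3)x^5 - 3x^3 + 14x^2
∇ θ f = (175/3)x^4 - (350/3)x^3 + (323/3)x^2 - (64/3)x - 16/3
∇ f = (35/3)x^4 - (70/3)x^3 + (61/3)x^2 + (16/3)x - 17/3
θ ∇ f = (140/3)x^4 - 70x^3 + (122/3)x^2 + (16/3)x
[∇, θ] f = (35/3)x^4 - (140/3)x^3 + 67x^2 - (80/3)x - 16/3

the result is g(x) = (35/3)x^4 - (140/3)x^3 + 67x^2 - (80/3)x - 16/3


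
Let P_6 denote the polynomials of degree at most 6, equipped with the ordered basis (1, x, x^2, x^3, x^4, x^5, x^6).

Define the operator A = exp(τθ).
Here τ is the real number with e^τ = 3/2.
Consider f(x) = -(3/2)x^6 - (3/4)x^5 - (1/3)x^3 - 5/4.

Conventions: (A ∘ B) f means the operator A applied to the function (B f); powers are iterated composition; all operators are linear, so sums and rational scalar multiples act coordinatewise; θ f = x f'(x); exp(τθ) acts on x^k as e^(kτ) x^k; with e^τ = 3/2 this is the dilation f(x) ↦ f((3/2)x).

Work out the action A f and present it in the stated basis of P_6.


exp(τθ) x^k = e^(kτ) x^k; with e^τ = 3/2 this sends x^k to (3/2)^k x^k
x^3 ↦ 27/8 x^3
x^5 ↦ 243/32 x^5
x^6 ↦ 729/64 x^6
applying this coordinatewise to f: exp(τθ) f = -(2187/128)x^6 - (729/128)x^5 - (9/8)x^3 - 5/4

g(x) = -(2187/128)x^6 - (729/128)x^5 - (9/8)x^3 - 5/4


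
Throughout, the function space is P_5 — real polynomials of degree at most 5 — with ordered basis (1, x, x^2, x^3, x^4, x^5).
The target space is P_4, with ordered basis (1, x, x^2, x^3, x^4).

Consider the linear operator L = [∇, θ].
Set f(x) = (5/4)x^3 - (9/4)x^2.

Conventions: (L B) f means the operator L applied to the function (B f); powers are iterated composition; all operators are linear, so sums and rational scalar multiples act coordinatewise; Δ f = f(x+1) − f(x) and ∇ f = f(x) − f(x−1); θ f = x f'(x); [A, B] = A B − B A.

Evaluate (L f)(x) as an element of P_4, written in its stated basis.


θ f = (15/4)x^3 - (9/2)x^2
∇ θ f = (45/4)x^2 - (81/4)x + 33/4
∇ f = (15/4)x^2 - (33/4)x + 7/2
θ ∇ f = (15/2)x^2 - (33/4)x
[∇, θ] f = (15/4)x^2 - 12x + 33/4

the result is g(x) = (15/4)x^2 - 12x + 33/4


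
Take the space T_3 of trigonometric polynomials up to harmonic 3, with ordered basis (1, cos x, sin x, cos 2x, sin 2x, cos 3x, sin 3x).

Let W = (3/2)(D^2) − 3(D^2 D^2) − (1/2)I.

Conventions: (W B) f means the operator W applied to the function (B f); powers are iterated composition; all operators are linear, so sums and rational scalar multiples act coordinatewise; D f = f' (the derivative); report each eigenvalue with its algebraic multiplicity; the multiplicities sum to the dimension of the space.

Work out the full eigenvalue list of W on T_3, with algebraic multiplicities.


image of 1: -1/2
image of cos x: -5cos x
image of sin x: -5sin x
image of cos 2x: -(109/2)cos 2x
image of sin 2x: -(109/2)sin 2x
image of cos 3x: -257cos 3x
image of sin 3x: -257sin 3x
the matrix is diagonal; its diagonal is (-1/2, -5, -5, -109/2, -109/2, -257, -257)
for a triangular matrix the eigenvalues are the diagonal entries, with algebraic multiplicity their repetition count

λ = -257 (multiplicity 2), λ = -109/2 (multiplicity 2), λ = -5 (multiplicity 2), λ = -1/2 (multiplicity 1)


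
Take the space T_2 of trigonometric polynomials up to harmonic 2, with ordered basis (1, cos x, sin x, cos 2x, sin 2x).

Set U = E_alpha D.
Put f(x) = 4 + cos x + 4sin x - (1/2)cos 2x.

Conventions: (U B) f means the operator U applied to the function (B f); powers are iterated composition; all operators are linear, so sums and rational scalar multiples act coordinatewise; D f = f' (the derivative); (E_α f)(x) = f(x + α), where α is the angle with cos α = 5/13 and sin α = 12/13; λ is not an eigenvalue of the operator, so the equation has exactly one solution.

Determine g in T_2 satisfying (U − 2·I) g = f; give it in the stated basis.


write g with unknown coordinates in the stated basis and equate coefficients in (U − 2·I) g = f
solving from the highest basis element down gives g = -2 - (58/113)cos x - (147/113)sin x + (1/8)cos 2x + (7/136)sin 2x
check: U g = -(3/113)cos x + (158/113)sin x - (1/4)cos 2x + (7/68)sin 2x
so U g − 2·g = 4 + cos x + 4sin x - (1/2)cos 2x = f ✓

g(x) = -2 - (58/113)cos x - (147/113)sin x + (1/8)cos 2x + (7/136)sin 2x


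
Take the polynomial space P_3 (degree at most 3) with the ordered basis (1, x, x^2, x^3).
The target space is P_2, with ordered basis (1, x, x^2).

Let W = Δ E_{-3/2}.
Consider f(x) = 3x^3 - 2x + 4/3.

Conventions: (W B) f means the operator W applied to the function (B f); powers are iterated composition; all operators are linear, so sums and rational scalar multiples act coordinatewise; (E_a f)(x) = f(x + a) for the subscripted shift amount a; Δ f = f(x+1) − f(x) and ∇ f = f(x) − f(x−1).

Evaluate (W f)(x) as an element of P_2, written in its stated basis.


g(x) = 9x^2 - 18x + 31/4

E_{-3/2} f = 3x^3 - (27/2)x^2 + (73/4)x - 139/24
Δ E_{-3/2} f = 9x^2 - 18x + 31/4


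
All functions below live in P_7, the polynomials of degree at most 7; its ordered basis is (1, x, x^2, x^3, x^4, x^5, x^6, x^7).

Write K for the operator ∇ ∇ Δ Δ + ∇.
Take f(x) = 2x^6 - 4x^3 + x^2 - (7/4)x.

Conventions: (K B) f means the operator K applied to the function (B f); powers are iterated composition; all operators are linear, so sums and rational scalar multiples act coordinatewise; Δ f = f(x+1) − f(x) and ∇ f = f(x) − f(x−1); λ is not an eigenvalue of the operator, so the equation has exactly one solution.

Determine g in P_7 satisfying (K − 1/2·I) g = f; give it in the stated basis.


write g with unknown coordinates in the stated basis and equate coefficients in (K − 1/2·I) g = f
solving from the highest basis element down gives g = -4x^6 - 48x^5 - 360x^4 - 2072x^3 - 11834x^2 - (97737/2)x - 95821
check: K g = -24x^5 - 180x^4 - 1040x^3 - 5916x^2 - 24436x - 95821/2
so K g − 1/2·g = 2x^6 - 4x^3 + x^2 - (7/4)x = f ✓

the image equals g(x) = -4x^6 - 48x^5 - 360x^4 - 2072x^3 - 11834x^2 - (97737/2)x - 95821


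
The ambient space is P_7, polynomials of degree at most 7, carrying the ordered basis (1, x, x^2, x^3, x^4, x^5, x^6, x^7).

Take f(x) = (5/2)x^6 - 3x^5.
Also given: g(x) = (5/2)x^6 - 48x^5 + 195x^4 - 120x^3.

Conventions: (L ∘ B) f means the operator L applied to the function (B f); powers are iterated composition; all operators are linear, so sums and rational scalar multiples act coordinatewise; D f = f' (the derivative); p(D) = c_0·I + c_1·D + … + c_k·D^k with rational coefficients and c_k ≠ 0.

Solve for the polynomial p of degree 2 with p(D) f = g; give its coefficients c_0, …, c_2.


c_0 = 1, c_1 = -3, c_2 = 2

D^0 f = (5/2)x^6 - 3x^5
D^1 f = 15x^5 - 15x^4
D^2 f = 75x^4 - 60x^3
matching coefficients of g against c_0 f + c_1 Df + … from the top degree down determines the c_i
solution: c_0 = 1, c_1 = -3, c_2 = 2


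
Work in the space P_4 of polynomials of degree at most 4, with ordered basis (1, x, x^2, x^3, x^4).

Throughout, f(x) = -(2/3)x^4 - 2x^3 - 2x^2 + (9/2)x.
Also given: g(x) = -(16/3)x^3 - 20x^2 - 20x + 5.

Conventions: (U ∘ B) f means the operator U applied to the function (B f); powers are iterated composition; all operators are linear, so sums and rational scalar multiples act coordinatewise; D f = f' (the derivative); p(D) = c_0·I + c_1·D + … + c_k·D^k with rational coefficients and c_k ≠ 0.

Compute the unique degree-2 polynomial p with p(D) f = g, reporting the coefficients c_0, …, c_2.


p(D) = 2·D + D^2, i.e. c_0 = 0, c_1 = 2, c_2 = 1

D^0 f = -(2/3)x^4 - 2x^3 - 2x^2 + (9/2)x
D^1 f = -(8/3)x^3 - 6x^2 - 4x + 9/2
D^2 f = -8x^2 - 12x - 4
matching coefficients of g against c_0 f + c_1 Df + … from the top degree down determines the c_i
solution: c_0 = 0, c_1 = 2, c_2 = 1


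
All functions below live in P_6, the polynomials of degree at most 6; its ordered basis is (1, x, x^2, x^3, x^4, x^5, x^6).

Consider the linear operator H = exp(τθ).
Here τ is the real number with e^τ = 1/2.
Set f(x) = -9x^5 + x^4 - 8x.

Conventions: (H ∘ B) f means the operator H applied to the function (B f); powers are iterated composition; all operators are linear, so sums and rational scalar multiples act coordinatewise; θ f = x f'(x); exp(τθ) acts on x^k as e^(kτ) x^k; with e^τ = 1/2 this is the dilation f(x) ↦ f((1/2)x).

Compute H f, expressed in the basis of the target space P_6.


the result is g(x) = -(9/32)x^5 + (1/16)x^4 - 4x

exp(τθ) x^k = e^(kτ) x^k; with e^τ = 1/2 this sends x^k to (1/2)^k x^k
x ↦ 1/2 x
x^4 ↦ 1/16 x^4
x^5 ↦ 1/32 x^5
applying this coordinatewise to f: exp(τθ) f = -(9/32)x^5 + (1/16)x^4 - 4x


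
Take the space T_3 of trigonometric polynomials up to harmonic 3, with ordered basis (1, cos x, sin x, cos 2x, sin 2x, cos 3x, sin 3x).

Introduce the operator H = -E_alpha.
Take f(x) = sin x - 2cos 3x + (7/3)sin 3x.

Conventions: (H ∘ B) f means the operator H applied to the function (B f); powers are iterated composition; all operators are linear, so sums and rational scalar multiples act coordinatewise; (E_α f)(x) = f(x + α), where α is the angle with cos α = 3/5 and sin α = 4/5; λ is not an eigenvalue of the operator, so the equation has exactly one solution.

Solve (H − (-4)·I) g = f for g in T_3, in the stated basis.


write g with unknown coordinates in the stated basis and equate coefficients in (H − (-4)·I) g = f
solving from the highest basis element down gives g = (4/61)cos x + (17/61)sin x - (3394/9183)cos 3x + (4583/9183)sin 3x
check: H g = -(16/61)cos x - (7/61)sin x - (4790/9183)cos 3x + (3095/9183)sin 3x
so H g − (-4)·g = sin x - 2cos 3x + (7/3)sin 3x = f ✓

g(x) = (4/61)cos x + (17/61)sin x - (3394/9183)cos 3x + (4583/9183)sin 3x


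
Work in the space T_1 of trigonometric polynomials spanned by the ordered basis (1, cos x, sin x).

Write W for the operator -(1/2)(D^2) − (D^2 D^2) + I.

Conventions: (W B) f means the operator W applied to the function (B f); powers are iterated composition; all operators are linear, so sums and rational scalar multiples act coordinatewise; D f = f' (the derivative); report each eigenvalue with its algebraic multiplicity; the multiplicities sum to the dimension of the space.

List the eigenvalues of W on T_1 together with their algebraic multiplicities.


image of 1: 1
image of cos x: (1/2)cos x
image of sin x: (1/2)sin x
the matrix is diagonal; its diagonal is (1, 1/2, 1/2)
for a triangular matrix the eigenvalues are the diagonal entries, with algebraic multiplicity their repetition count

λ = 1/2 (multiplicity 2), λ = 1 (multiplicity 1)
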